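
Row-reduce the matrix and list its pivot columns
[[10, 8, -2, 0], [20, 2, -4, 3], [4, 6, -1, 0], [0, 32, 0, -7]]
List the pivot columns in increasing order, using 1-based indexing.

R1 ← 1/10·R1
  [  1  4/5  -1/5   0 ]
  [ 20    2    -4   3 ]
  [  4    6    -1   0 ]
  [  0   32     0  -7 ]
R2 ← R2 − 20·R1
  [ 1  4/5  -1/5   0 ]
  [ 0  -14     0   3 ]
  [ 4    6    -1   0 ]
  [ 0   32     0  -7 ]
R3 ← R3 − 4·R1
  [ 1   4/5  -1/5   0 ]
  [ 0   -14     0   3 ]
  [ 0  14/5  -1/5   0 ]
  [ 0    32     0  -7 ]
R2 ← -1/14·R2
  [ 1   4/5  -1/5      0 ]
  [ 0     1     0  -3/14 ]
  [ 0  14/5  -1/5      0 ]
  [ 0    32     0     -7 ]
R3 ← R3 − 14/5·R2
  [ 1  4/5  -1/5      0 ]
  [ 0    1     0  -3/14 ]
  [ 0    0  -1/5    3/5 ]
  [ 0   32     0     -7 ]
R4 ← R4 − 32·R2
  [ 1  4/5  -1/5      0 ]
  [ 0    1     0  -3/14 ]
  [ 0    0  -1/5    3/5 ]
  [ 0    0     0   -1/7 ]
R3 ← -5·R3
  [ 1  4/5  -1/5      0 ]
  [ 0    1     0  -3/14 ]
  [ 0    0     1     -3 ]
  [ 0    0     0   -1/7 ]
R4 ← -7·R4
  [ 1  4/5  -1/5      0 ]
  [ 0    1     0  -3/14 ]
  [ 0    0     1     -3 ]
  [ 0    0     0      1 ]
R3 ← R3 + 3·R4
  [ 1  4/5  -1/5      0 ]
  [ 0    1     0  -3/14 ]
  [ 0    0     1      0 ]
  [ 0    0     0      1 ]
R2 ← R2 + 3/14·R4
  [ 1  4/5  -1/5  0 ]
  [ 0    1     0  0 ]
  [ 0    0     1  0 ]
  [ 0    0     0  1 ]
R1 ← R1 + 1/5·R3
  [ 1  4/5  0  0 ]
  [ 0    1  0  0 ]
  [ 0    0  1  0 ]
  [ 0    0  0  1 ]
R1 ← R1 − 4/5·R2
  [ 1  0  0  0 ]
  [ 0  1  0  0 ]
  [ 0  0  1  0 ]
  [ 0  0  0  1 ]
Pivot columns are the columns containing a leading 1.

1, 2, 3, 4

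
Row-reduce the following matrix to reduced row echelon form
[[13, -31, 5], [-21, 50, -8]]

[[1, 0, -2], [0, 1, -1]]

R1 → 1/13·R1
R2 → R2 + 21·R1
R2 → -13·R2
R1 → R1 + 31/13·R2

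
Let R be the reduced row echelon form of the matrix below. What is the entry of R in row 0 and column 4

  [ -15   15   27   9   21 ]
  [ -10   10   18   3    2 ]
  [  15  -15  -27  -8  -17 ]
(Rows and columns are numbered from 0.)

r1 ← -1/15·r1
  [   1   -1  -9/5  -3/5  -7/5 ]
  [ -10   10    18     3     2 ]
  [  15  -15   -27    -8   -17 ]
r2 ← r2 + 10·r1
  [  1   -1  -9/5  -3/5  -7/5 ]
  [  0    0     0    -3   -12 ]
  [ 15  -15   -27    -8   -17 ]
r3 ← r3 − 15·r1
  [ 1  -1  -9/5  -3/5  -7/5 ]
  [ 0   0     0    -3   -12 ]
  [ 0   0     0     1     4 ]
r2 ← -1/3·r2
  [ 1  -1  -9/5  -3/5  -7/5 ]
  [ 0   0     0     1     4 ]
  [ 0   0     0     1     4 ]
r3 ← r3 − r2
  [ 1  -1  -9/5  -3/5  -7/5 ]
  [ 0   0     0     1     4 ]
  [ 0   0     0     0     0 ]
r1 ← r1 + 3/5·r2
  [ 1  -1  -9/5  0  1 ]
  [ 0   0     0  1  4 ]
  [ 0   0     0  0  0 ]

1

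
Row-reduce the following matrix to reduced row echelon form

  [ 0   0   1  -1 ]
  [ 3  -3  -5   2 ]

ρ1 ↔ ρ2
  [ 3  -3  -5   2 ]
  [ 0   0   1  -1 ]
ρ1 := 1/3·ρ1
  [ 1  -1  -5/3  2/3 ]
  [ 0   0     1   -1 ]
ρ1 := ρ1 + 5/3·ρ2
  [ 1  -1  0  -1 ]
  [ 0   0  1  -1 ]

[[1, -1, 0, -1], [0, 0, 1, -1]]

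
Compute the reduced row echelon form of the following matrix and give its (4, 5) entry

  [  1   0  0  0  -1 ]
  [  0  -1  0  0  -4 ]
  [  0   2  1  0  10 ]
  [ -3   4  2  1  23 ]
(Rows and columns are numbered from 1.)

Add 3 times ρ1 to ρ4.
Multiply ρ2 by -1.
Subtract 2 times ρ2 from ρ3.
Subtract 4 times ρ2 from ρ4.
Subtract 2 times ρ3 from ρ4.

0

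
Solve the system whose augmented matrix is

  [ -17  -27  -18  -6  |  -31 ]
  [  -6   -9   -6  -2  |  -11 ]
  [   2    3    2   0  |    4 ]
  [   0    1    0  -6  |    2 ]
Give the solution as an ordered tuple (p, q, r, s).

r1 → -1/17·r1
  [  1  27/17  18/17  6/17  |  31/17 ]
  [ -6     -9     -6    -2  |    -11 ]
  [  2      3      2     0  |      4 ]
  [  0      1      0    -6  |      2 ]
r2 → r2 + 6·r1
  [ 1  27/17  18/17  6/17  |  31/17 ]
  [ 0   9/17   6/17  2/17  |  -1/17 ]
  [ 2      3      2     0  |      4 ]
  [ 0      1      0    -6  |      2 ]
r3 → r3 − 2·r1
  [ 1  27/17  18/17    6/17  |  31/17 ]
  [ 0   9/17   6/17    2/17  |  -1/17 ]
  [ 0  -3/17  -2/17  -12/17  |   6/17 ]
  [ 0      1      0      -6  |      2 ]
r2 → 17/9·r2
  [ 1  27/17  18/17    6/17  |  31/17 ]
  [ 0      1    2/3     2/9  |   -1/9 ]
  [ 0  -3/17  -2/17  -12/17  |   6/17 ]
  [ 0      1      0      -6  |      2 ]
r3 → r3 + 3/17·r2
  [ 1  27/17  18/17  6/17  |  31/17 ]
  [ 0      1    2/3   2/9  |   -1/9 ]
  [ 0      0      0  -2/3  |    1/3 ]
  [ 0      1      0    -6  |      2 ]
r4 → r4 − r2
  [ 1  27/17  18/17   6/17  |  31/17 ]
  [ 0      1    2/3    2/9  |   -1/9 ]
  [ 0      0      0   -2/3  |    1/3 ]
  [ 0      0   -2/3  -56/9  |   19/9 ]
r3 <-> r4
  [ 1  27/17  18/17   6/17  |  31/17 ]
  [ 0      1    2/3    2/9  |   -1/9 ]
  [ 0      0   -2/3  -56/9  |   19/9 ]
  [ 0      0      0   -2/3  |    1/3 ]
r3 → -3/2·r3
  [ 1  27/17  18/17  6/17  |  31/17 ]
  [ 0      1    2/3   2/9  |   -1/9 ]
  [ 0      0      1  28/3  |  -19/6 ]
  [ 0      0      0  -2/3  |    1/3 ]
r4 → -3/2·r4
  [ 1  27/17  18/17  6/17  |  31/17 ]
  [ 0      1    2/3   2/9  |   -1/9 ]
  [ 0      0      1  28/3  |  -19/6 ]
  [ 0      0      0     1  |   -1/2 ]
r3 → r3 − 28/3·r4
  [ 1  27/17  18/17  6/17  |  31/17 ]
  [ 0      1    2/3   2/9  |   -1/9 ]
  [ 0      0      1     0  |    3/2 ]
  [ 0      0      0     1  |   -1/2 ]
r2 → r2 − 2/9·r4
  [ 1  27/17  18/17  6/17  |  31/17 ]
  [ 0      1    2/3     0  |      0 ]
  [ 0      0      1     0  |    3/2 ]
  [ 0      0      0     1  |   -1/2 ]
r1 → r1 − 6/17·r4
  [ 1  27/17  18/17  0  |     2 ]
  [ 0      1    2/3  0  |     0 ]
  [ 0      0      1  0  |   3/2 ]
  [ 0      0      0  1  |  -1/2 ]
r2 → r2 − 2/3·r3
  [ 1  27/17  18/17  0  |     2 ]
  [ 0      1      0  0  |    -1 ]
  [ 0      0      1  0  |   3/2 ]
  [ 0      0      0  1  |  -1/2 ]
r1 → r1 − 18/17·r3
  [ 1  27/17  0  0  |  7/17 ]
  [ 0      1  0  0  |    -1 ]
  [ 0      0  1  0  |   3/2 ]
  [ 0      0  0  1  |  -1/2 ]
r1 → r1 − 27/17·r2
  [ 1  0  0  0  |     2 ]
  [ 0  1  0  0  |    -1 ]
  [ 0  0  1  0  |   3/2 ]
  [ 0  0  0  1  |  -1/2 ]
Reading off the last column: p = 2, q = -1, r = 3/2, s = -1/2.

(2, -1, 3/2, -1/2)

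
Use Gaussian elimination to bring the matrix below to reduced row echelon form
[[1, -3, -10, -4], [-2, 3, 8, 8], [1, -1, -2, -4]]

R2 ← R2 + 2·R1
  [ 1  -3  -10  -4 ]
  [ 0  -3  -12   0 ]
  [ 1  -1   -2  -4 ]
R3 ← R3 − R1
  [ 1  -3  -10  -4 ]
  [ 0  -3  -12   0 ]
  [ 0   2    8   0 ]
R2 ← -1/3·R2
  [ 1  -3  -10  -4 ]
  [ 0   1    4   0 ]
  [ 0   2    8   0 ]
R3 ← R3 − 2·R2
  [ 1  -3  -10  -4 ]
  [ 0   1    4   0 ]
  [ 0   0    0   0 ]
R1 ← R1 + 3·R2
  [ 1  0  2  -4 ]
  [ 0  1  4   0 ]
  [ 0  0  0   0 ]

[[1, 0, 2, -4], [0, 1, 4, 0], [0, 0, 0, 0]]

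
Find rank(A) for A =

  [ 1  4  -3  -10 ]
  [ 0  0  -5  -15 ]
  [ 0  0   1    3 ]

rank = 2

ρ2 -> -1/5·ρ2
  [ 1  4  -3  -10 ]
  [ 0  0   1    3 ]
  [ 0  0   1    3 ]
ρ3 -> ρ3 − ρ2
  [ 1  4  -3  -10 ]
  [ 0  0   1    3 ]
  [ 0  0   0    0 ]
ρ1 -> ρ1 + 3·ρ2
  [ 1  4  0  -1 ]
  [ 0  0  1   3 ]
  [ 0  0  0   0 ]
The reduced form has 2 nonzero rows.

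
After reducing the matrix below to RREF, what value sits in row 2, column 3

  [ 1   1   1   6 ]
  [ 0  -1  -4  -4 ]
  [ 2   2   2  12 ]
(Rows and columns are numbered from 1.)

4

R3 → R3 − 2·R1
  [ 1   1   1   6 ]
  [ 0  -1  -4  -4 ]
  [ 0   0   0   0 ]
R2 → -1·R2
  [ 1  1  1  6 ]
  [ 0  1  4  4 ]
  [ 0  0  0  0 ]
R1 → R1 − R2
  [ 1  0  -3  2 ]
  [ 0  1   4  4 ]
  [ 0  0   0  0 ]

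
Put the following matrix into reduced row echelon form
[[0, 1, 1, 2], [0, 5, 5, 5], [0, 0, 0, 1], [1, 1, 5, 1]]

[[1, 0, 4, 0], [0, 1, 1, 0], [0, 0, 0, 1], [0, 0, 0, 0]]

R1 ↔ R4
  [ 1  1  5  1 ]
  [ 0  5  5  5 ]
  [ 0  0  0  1 ]
  [ 0  1  1  2 ]
R2 -> 1/5·R2
  [ 1  1  5  1 ]
  [ 0  1  1  1 ]
  [ 0  0  0  1 ]
  [ 0  1  1  2 ]
R4 -> R4 − R2
  [ 1  1  5  1 ]
  [ 0  1  1  1 ]
  [ 0  0  0  1 ]
  [ 0  0  0  1 ]
R4 -> R4 − R3
  [ 1  1  5  1 ]
  [ 0  1  1  1 ]
  [ 0  0  0  1 ]
  [ 0  0  0  0 ]
R2 -> R2 − R3
  [ 1  1  5  1 ]
  [ 0  1  1  0 ]
  [ 0  0  0  1 ]
  [ 0  0  0  0 ]
R1 -> R1 − R3
  [ 1  1  5  0 ]
  [ 0  1  1  0 ]
  [ 0  0  0  1 ]
  [ 0  0  0  0 ]
R1 -> R1 − R2
  [ 1  0  4  0 ]
  [ 0  1  1  0 ]
  [ 0  0  0  1 ]
  [ 0  0  0  0 ]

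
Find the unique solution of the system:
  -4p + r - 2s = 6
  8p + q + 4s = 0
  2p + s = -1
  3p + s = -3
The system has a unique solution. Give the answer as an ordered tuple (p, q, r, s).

Form the augmented matrix and row-reduce:
  [ -4  0  1  -2  |   6 ]
  [  8  1  0   4  |   0 ]
  [  2  0  0   1  |  -1 ]
  [  3  0  0   1  |  -3 ]
R1 -> -1/4·R1
  [ 1  0  -1/4  1/2  |  -3/2 ]
  [ 8  1     0    4  |     0 ]
  [ 2  0     0    1  |    -1 ]
  [ 3  0     0    1  |    -3 ]
R2 -> R2 − 8·R1
  [ 1  0  -1/4  1/2  |  -3/2 ]
  [ 0  1     2    0  |    12 ]
  [ 2  0     0    1  |    -1 ]
  [ 3  0     0    1  |    -3 ]
R3 -> R3 − 2·R1
  [ 1  0  -1/4  1/2  |  -3/2 ]
  [ 0  1     2    0  |    12 ]
  [ 0  0   1/2    0  |     2 ]
  [ 3  0     0    1  |    -3 ]
R4 -> R4 − 3·R1
  [ 1  0  -1/4   1/2  |  -3/2 ]
  [ 0  1     2     0  |    12 ]
  [ 0  0   1/2     0  |     2 ]
  [ 0  0   3/4  -1/2  |   3/2 ]
R3 -> 2·R3
  [ 1  0  -1/4   1/2  |  -3/2 ]
  [ 0  1     2     0  |    12 ]
  [ 0  0     1     0  |     4 ]
  [ 0  0   3/4  -1/2  |   3/2 ]
R4 -> R4 − 3/4·R3
  [ 1  0  -1/4   1/2  |  -3/2 ]
  [ 0  1     2     0  |    12 ]
  [ 0  0     1     0  |     4 ]
  [ 0  0     0  -1/2  |  -3/2 ]
R4 -> -2·R4
  [ 1  0  -1/4  1/2  |  -3/2 ]
  [ 0  1     2    0  |    12 ]
  [ 0  0     1    0  |     4 ]
  [ 0  0     0    1  |     3 ]
R1 -> R1 − 1/2·R4
  [ 1  0  -1/4  0  |  -3 ]
  [ 0  1     2  0  |  12 ]
  [ 0  0     1  0  |   4 ]
  [ 0  0     0  1  |   3 ]
R2 -> R2 − 2·R3
  [ 1  0  -1/4  0  |  -3 ]
  [ 0  1     0  0  |   4 ]
  [ 0  0     1  0  |   4 ]
  [ 0  0     0  1  |   3 ]
R1 -> R1 + 1/4·R3
  [ 1  0  0  0  |  -2 ]
  [ 0  1  0  0  |   4 ]
  [ 0  0  1  0  |   4 ]
  [ 0  0  0  1  |   3 ]
Reading off the last column: p = -2, q = 4, r = 4, s = 3.

(-2, 4, 4, 3)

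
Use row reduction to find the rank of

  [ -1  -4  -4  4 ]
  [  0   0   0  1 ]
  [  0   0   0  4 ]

Multiply R1 by -1.
  [ 1  4  4  -4 ]
  [ 0  0  0   1 ]
  [ 0  0  0   4 ]
Subtract 4 times R2 from R3.
  [ 1  4  4  -4 ]
  [ 0  0  0   1 ]
  [ 0  0  0   0 ]
Add 4 times R2 to R1.
  [ 1  4  4  0 ]
  [ 0  0  0  1 ]
  [ 0  0  0  0 ]
The reduced form has 2 nonzero rows.

rank = 2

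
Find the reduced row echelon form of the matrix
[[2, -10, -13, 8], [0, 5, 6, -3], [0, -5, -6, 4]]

[[1, 0, -1/2, 0], [0, 1, 6/5, 0], [0, 0, 0, 1]]

R1 := 1/2·R1
  [ 1  -5  -13/2   4 ]
  [ 0   5      6  -3 ]
  [ 0  -5     -6   4 ]
R2 := 1/5·R2
  [ 1  -5  -13/2     4 ]
  [ 0   1    6/5  -3/5 ]
  [ 0  -5     -6     4 ]
R3 := R3 + 5·R2
  [ 1  -5  -13/2     4 ]
  [ 0   1    6/5  -3/5 ]
  [ 0   0      0     1 ]
R2 := R2 + 3/5·R3
  [ 1  -5  -13/2  4 ]
  [ 0   1    6/5  0 ]
  [ 0   0      0  1 ]
R1 := R1 − 4·R3
  [ 1  -5  -13/2  0 ]
  [ 0   1    6/5  0 ]
  [ 0   0      0  1 ]
R1 := R1 + 5·R2
  [ 1  0  -1/2  0 ]
  [ 0  1   6/5  0 ]
  [ 0  0     0  1 ]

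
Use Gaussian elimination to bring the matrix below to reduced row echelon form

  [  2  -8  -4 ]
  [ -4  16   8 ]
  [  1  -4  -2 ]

[[1, -4, -2], [0, 0, 0], [0, 0, 0]]

R1 := 1/2·R1
  [  1  -4  -2 ]
  [ -4  16   8 ]
  [  1  -4  -2 ]
R2 := R2 + 4·R1
  [ 1  -4  -2 ]
  [ 0   0   0 ]
  [ 1  -4  -2 ]
R3 := R3 − R1
  [ 1  -4  -2 ]
  [ 0   0   0 ]
  [ 0   0   0 ]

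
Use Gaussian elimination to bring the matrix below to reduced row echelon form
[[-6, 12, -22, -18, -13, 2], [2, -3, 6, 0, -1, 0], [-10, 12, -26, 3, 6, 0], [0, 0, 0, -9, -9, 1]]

R1 → -1/6·R1
  [   1  -2  11/3   3  13/6  -1/3 ]
  [   2  -3     6   0    -1     0 ]
  [ -10  12   -26   3     6     0 ]
  [   0   0     0  -9    -9     1 ]
R2 → R2 − 2·R1
  [   1  -2  11/3   3   13/6  -1/3 ]
  [   0   1  -4/3  -6  -16/3   2/3 ]
  [ -10  12   -26   3      6     0 ]
  [   0   0     0  -9     -9     1 ]
R3 → R3 + 10·R1
  [ 1  -2  11/3   3   13/6   -1/3 ]
  [ 0   1  -4/3  -6  -16/3    2/3 ]
  [ 0  -8  32/3  33   83/3  -10/3 ]
  [ 0   0     0  -9     -9      1 ]
R3 → R3 + 8·R2
  [ 1  -2  11/3    3   13/6  -1/3 ]
  [ 0   1  -4/3   -6  -16/3   2/3 ]
  [ 0   0     0  -15    -15     2 ]
  [ 0   0     0   -9     -9     1 ]
R3 → -1/15·R3
  [ 1  -2  11/3   3   13/6   -1/3 ]
  [ 0   1  -4/3  -6  -16/3    2/3 ]
  [ 0   0     0   1      1  -2/15 ]
  [ 0   0     0  -9     -9      1 ]
R4 → R4 + 9·R3
  [ 1  -2  11/3   3   13/6   -1/3 ]
  [ 0   1  -4/3  -6  -16/3    2/3 ]
  [ 0   0     0   1      1  -2/15 ]
  [ 0   0     0   0      0   -1/5 ]
R4 → -5·R4
  [ 1  -2  11/3   3   13/6   -1/3 ]
  [ 0   1  -4/3  -6  -16/3    2/3 ]
  [ 0   0     0   1      1  -2/15 ]
  [ 0   0     0   0      0      1 ]
R3 → R3 + 2/15·R4
  [ 1  -2  11/3   3   13/6  -1/3 ]
  [ 0   1  -4/3  -6  -16/3   2/3 ]
  [ 0   0     0   1      1     0 ]
  [ 0   0     0   0      0     1 ]
R2 → R2 − 2/3·R4
  [ 1  -2  11/3   3   13/6  -1/3 ]
  [ 0   1  -4/3  -6  -16/3     0 ]
  [ 0   0     0   1      1     0 ]
  [ 0   0     0   0      0     1 ]
R1 → R1 + 1/3·R4
  [ 1  -2  11/3   3   13/6  0 ]
  [ 0   1  -4/3  -6  -16/3  0 ]
  [ 0   0     0   1      1  0 ]
  [ 0   0     0   0      0  1 ]
R2 → R2 + 6·R3
  [ 1  -2  11/3  3  13/6  0 ]
  [ 0   1  -4/3  0   2/3  0 ]
  [ 0   0     0  1     1  0 ]
  [ 0   0     0  0     0  1 ]
R1 → R1 − 3·R3
  [ 1  -2  11/3  0  -5/6  0 ]
  [ 0   1  -4/3  0   2/3  0 ]
  [ 0   0     0  1     1  0 ]
  [ 0   0     0  0     0  1 ]
R1 → R1 + 2·R2
  [ 1  0     1  0  1/2  0 ]
  [ 0  1  -4/3  0  2/3  0 ]
  [ 0  0     0  1    1  0 ]
  [ 0  0     0  0    0  1 ]

[[1, 0, 1, 0, 1/2, 0], [0, 1, -4/3, 0, 2/3, 0], [0, 0, 0, 1, 1, 0], [0, 0, 0, 0, 0, 1]]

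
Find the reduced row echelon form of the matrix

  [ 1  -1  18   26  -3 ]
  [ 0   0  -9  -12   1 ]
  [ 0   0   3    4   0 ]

r2 := -1/9·r2
  [ 1  -1  18   26    -3 ]
  [ 0   0   1  4/3  -1/9 ]
  [ 0   0   3    4     0 ]
r3 := r3 − 3·r2
  [ 1  -1  18   26    -3 ]
  [ 0   0   1  4/3  -1/9 ]
  [ 0   0   0    0   1/3 ]
r3 := 3·r3
  [ 1  -1  18   26    -3 ]
  [ 0   0   1  4/3  -1/9 ]
  [ 0   0   0    0     1 ]
r2 := r2 + 1/9·r3
  [ 1  -1  18   26  -3 ]
  [ 0   0   1  4/3   0 ]
  [ 0   0   0    0   1 ]
r1 := r1 + 3·r3
  [ 1  -1  18   26  0 ]
  [ 0   0   1  4/3  0 ]
  [ 0   0   0    0  1 ]
r1 := r1 − 18·r2
  [ 1  -1  0    2  0 ]
  [ 0   0  1  4/3  0 ]
  [ 0   0  0    0  1 ]

[[1, -1, 0, 2, 0], [0, 0, 1, 4/3, 0], [0, 0, 0, 0, 1]]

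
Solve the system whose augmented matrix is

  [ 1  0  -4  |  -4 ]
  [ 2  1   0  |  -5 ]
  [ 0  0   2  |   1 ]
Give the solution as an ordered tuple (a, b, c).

(-2, -1, 1/2)

ρ2 ← ρ2 − 2·ρ1
  [ 1  0  -4  |  -4 ]
  [ 0  1   8  |   3 ]
  [ 0  0   2  |   1 ]
ρ3 ← 1/2·ρ3
  [ 1  0  -4  |   -4 ]
  [ 0  1   8  |    3 ]
  [ 0  0   1  |  1/2 ]
ρ2 ← ρ2 − 8·ρ3
  [ 1  0  -4  |   -4 ]
  [ 0  1   0  |   -1 ]
  [ 0  0   1  |  1/2 ]
ρ1 ← ρ1 + 4·ρ3
  [ 1  0  0  |   -2 ]
  [ 0  1  0  |   -1 ]
  [ 0  0  1  |  1/2 ]
Reading off the last column: a = -2, b = -1, c = 1/2.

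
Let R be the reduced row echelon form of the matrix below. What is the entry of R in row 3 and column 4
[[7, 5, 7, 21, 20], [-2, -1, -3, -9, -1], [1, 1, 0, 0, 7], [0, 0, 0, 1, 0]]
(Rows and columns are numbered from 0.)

R1 := 1/7·R1
R2 := R2 + 2·R1
R3 := R3 − R1
R2 := 7/3·R2
R3 := R3 − 2/7·R2
R3 := -3·R3
R3 := R3 − 3·R4
R2 := R2 + 7·R4
R1 := R1 − 3·R4
R2 := R2 + 7/3·R3
R1 := R1 − R3
R1 := R1 − 5/7·R2

0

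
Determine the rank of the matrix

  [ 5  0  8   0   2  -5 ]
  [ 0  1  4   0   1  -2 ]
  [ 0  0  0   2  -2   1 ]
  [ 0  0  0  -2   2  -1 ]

R1 -> 1/5·R1
R3 -> 1/2·R3
R4 -> R4 + 2·R3
The reduced form has 3 nonzero rows.

rank = 3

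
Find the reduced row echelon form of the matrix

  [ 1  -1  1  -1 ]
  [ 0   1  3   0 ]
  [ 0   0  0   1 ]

Add ρ3 to ρ1.
  [ 1  -1  1  0 ]
  [ 0   1  3  0 ]
  [ 0   0  0  1 ]
Add ρ2 to ρ1.
  [ 1  0  4  0 ]
  [ 0  1  3  0 ]
  [ 0  0  0  1 ]

[[1, 0, 4, 0], [0, 1, 3, 0], [0, 0, 0, 1]]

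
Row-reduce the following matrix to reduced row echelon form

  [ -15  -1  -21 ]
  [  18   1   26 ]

R1 -> -1/15·R1
R2 -> R2 − 18·R1
R2 -> -5·R2
R1 -> R1 − 1/15·R2

[[1, 0, 5/3], [0, 1, -4]]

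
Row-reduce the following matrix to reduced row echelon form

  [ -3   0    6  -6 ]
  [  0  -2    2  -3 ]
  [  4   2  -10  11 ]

[[1, 0, -2, 2], [0, 1, -1, 3/2], [0, 0, 0, 0]]

R1 := -1/3·R1
  [ 1   0   -2   2 ]
  [ 0  -2    2  -3 ]
  [ 4   2  -10  11 ]
R3 := R3 − 4·R1
  [ 1   0  -2   2 ]
  [ 0  -2   2  -3 ]
  [ 0   2  -2   3 ]
R2 := -1/2·R2
  [ 1  0  -2    2 ]
  [ 0  1  -1  3/2 ]
  [ 0  2  -2    3 ]
R3 := R3 − 2·R2
  [ 1  0  -2    2 ]
  [ 0  1  -1  3/2 ]
  [ 0  0   0    0 ]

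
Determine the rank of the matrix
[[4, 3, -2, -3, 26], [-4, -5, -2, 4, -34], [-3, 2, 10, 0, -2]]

rank = 3

R1 := 1/4·R1
  [  1  3/4  -1/2  -3/4  13/2 ]
  [ -4   -5    -2     4   -34 ]
  [ -3    2    10     0    -2 ]
R2 := R2 + 4·R1
  [  1  3/4  -1/2  -3/4  13/2 ]
  [  0   -2    -4     1    -8 ]
  [ -3    2    10     0    -2 ]
R3 := R3 + 3·R1
  [ 1   3/4  -1/2  -3/4  13/2 ]
  [ 0    -2    -4     1    -8 ]
  [ 0  17/4  17/2  -9/4  35/2 ]
R2 := -1/2·R2
  [ 1   3/4  -1/2  -3/4  13/2 ]
  [ 0     1     2  -1/2     4 ]
  [ 0  17/4  17/2  -9/4  35/2 ]
R3 := R3 − 17/4·R2
  [ 1  3/4  -1/2  -3/4  13/2 ]
  [ 0    1     2  -1/2     4 ]
  [ 0    0     0  -1/8   1/2 ]
R3 := -8·R3
  [ 1  3/4  -1/2  -3/4  13/2 ]
  [ 0    1     2  -1/2     4 ]
  [ 0    0     0     1    -4 ]
R2 := R2 + 1/2·R3
  [ 1  3/4  -1/2  -3/4  13/2 ]
  [ 0    1     2     0     2 ]
  [ 0    0     0     1    -4 ]
R1 := R1 + 3/4·R3
  [ 1  3/4  -1/2  0  7/2 ]
  [ 0    1     2  0    2 ]
  [ 0    0     0  1   -4 ]
R1 := R1 − 3/4·R2
  [ 1  0  -2  0   2 ]
  [ 0  1   2  0   2 ]
  [ 0  0   0  1  -4 ]
The reduced form has 3 nonzero rows.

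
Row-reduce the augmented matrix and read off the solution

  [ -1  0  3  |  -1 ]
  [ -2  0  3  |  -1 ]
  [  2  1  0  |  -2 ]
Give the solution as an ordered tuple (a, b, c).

(0, -2, -1/3)

ρ1 → -1·ρ1
  [  1  0  -3  |   1 ]
  [ -2  0   3  |  -1 ]
  [  2  1   0  |  -2 ]
ρ2 → ρ2 + 2·ρ1
  [ 1  0  -3  |   1 ]
  [ 0  0  -3  |   1 ]
  [ 2  1   0  |  -2 ]
ρ3 → ρ3 − 2·ρ1
  [ 1  0  -3  |   1 ]
  [ 0  0  -3  |   1 ]
  [ 0  1   6  |  -4 ]
ρ2 <=> ρ3
  [ 1  0  -3  |   1 ]
  [ 0  1   6  |  -4 ]
  [ 0  0  -3  |   1 ]
ρ3 → -1/3·ρ3
  [ 1  0  -3  |     1 ]
  [ 0  1   6  |    -4 ]
  [ 0  0   1  |  -1/3 ]
ρ2 → ρ2 − 6·ρ3
  [ 1  0  -3  |     1 ]
  [ 0  1   0  |    -2 ]
  [ 0  0   1  |  -1/3 ]
ρ1 → ρ1 + 3·ρ3
  [ 1  0  0  |     0 ]
  [ 0  1  0  |    -2 ]
  [ 0  0  1  |  -1/3 ]
Reading off the last column: a = 0, b = -2, c = -1/3.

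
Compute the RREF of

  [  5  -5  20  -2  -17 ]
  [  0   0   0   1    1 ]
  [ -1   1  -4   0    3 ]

[[1, -1, 4, 0, -3], [0, 0, 0, 1, 1], [0, 0, 0, 0, 0]]

ρ1 → 1/5·ρ1
ρ3 → ρ3 + ρ1
ρ3 → ρ3 + 2/5·ρ2
ρ1 → ρ1 + 2/5·ρ2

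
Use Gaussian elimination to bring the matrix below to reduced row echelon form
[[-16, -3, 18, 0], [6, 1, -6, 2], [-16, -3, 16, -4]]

[[1, 0, 0, 3], [0, 1, 0, -4], [0, 0, 1, 2]]

Multiply R1 by -1/16.
  [   1  3/16  -9/8   0 ]
  [   6     1    -6   2 ]
  [ -16    -3    16  -4 ]
Subtract 6 times R1 from R2.
  [   1  3/16  -9/8   0 ]
  [   0  -1/8   3/4   2 ]
  [ -16    -3    16  -4 ]
Add 16 times R1 to R3.
  [ 1  3/16  -9/8   0 ]
  [ 0  -1/8   3/4   2 ]
  [ 0     0    -2  -4 ]
Multiply R2 by -8.
  [ 1  3/16  -9/8    0 ]
  [ 0     1    -6  -16 ]
  [ 0     0    -2   -4 ]
Multiply R3 by -1/2.
  [ 1  3/16  -9/8    0 ]
  [ 0     1    -6  -16 ]
  [ 0     0     1    2 ]
Add 6 times R3 to R2.
  [ 1  3/16  -9/8   0 ]
  [ 0     1     0  -4 ]
  [ 0     0     1   2 ]
Add 9/8 times R3 to R1.
  [ 1  3/16  0  9/4 ]
  [ 0     1  0   -4 ]
  [ 0     0  1    2 ]
Subtract 3/16 times R2 from R1.
  [ 1  0  0   3 ]
  [ 0  1  0  -4 ]
  [ 0  0  1   2 ]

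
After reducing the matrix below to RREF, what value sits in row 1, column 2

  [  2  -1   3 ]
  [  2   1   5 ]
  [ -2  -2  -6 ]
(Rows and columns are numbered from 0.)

1

R1 := 1/2·R1
  [  1  -1/2  3/2 ]
  [  2     1    5 ]
  [ -2    -2   -6 ]
R2 := R2 − 2·R1
  [  1  -1/2  3/2 ]
  [  0     2    2 ]
  [ -2    -2   -6 ]
R3 := R3 + 2·R1
  [ 1  -1/2  3/2 ]
  [ 0     2    2 ]
  [ 0    -3   -3 ]
R2 := 1/2·R2
  [ 1  -1/2  3/2 ]
  [ 0     1    1 ]
  [ 0    -3   -3 ]
R3 := R3 + 3·R2
  [ 1  -1/2  3/2 ]
  [ 0     1    1 ]
  [ 0     0    0 ]
R1 := R1 + 1/2·R2
  [ 1  0  2 ]
  [ 0  1  1 ]
  [ 0  0  0 ]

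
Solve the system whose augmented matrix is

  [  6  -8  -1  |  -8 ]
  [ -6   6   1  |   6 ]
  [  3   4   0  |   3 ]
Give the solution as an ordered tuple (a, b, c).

Multiply r1 by 1/6.
  [  1  -4/3  -1/6  |  -4/3 ]
  [ -6     6     1  |     6 ]
  [  3     4     0  |     3 ]
Add 6 times r1 to r2.
  [ 1  -4/3  -1/6  |  -4/3 ]
  [ 0    -2     0  |    -2 ]
  [ 3     4     0  |     3 ]
Subtract 3 times r1 from r3.
  [ 1  -4/3  -1/6  |  -4/3 ]
  [ 0    -2     0  |    -2 ]
  [ 0     8   1/2  |     7 ]
Multiply r2 by -1/2.
  [ 1  -4/3  -1/6  |  -4/3 ]
  [ 0     1     0  |     1 ]
  [ 0     8   1/2  |     7 ]
Subtract 8 times r2 from r3.
  [ 1  -4/3  -1/6  |  -4/3 ]
  [ 0     1     0  |     1 ]
  [ 0     0   1/2  |    -1 ]
Multiply r3 by 2.
  [ 1  -4/3  -1/6  |  -4/3 ]
  [ 0     1     0  |     1 ]
  [ 0     0     1  |    -2 ]
Add 1/6 times r3 to r1.
  [ 1  -4/3  0  |  -5/3 ]
  [ 0     1  0  |     1 ]
  [ 0     0  1  |    -2 ]
Add 4/3 times r2 to r1.
  [ 1  0  0  |  -1/3 ]
  [ 0  1  0  |     1 ]
  [ 0  0  1  |    -2 ]
Reading off the last column: a = -1/3, b = 1, c = -2.

(-1/3, 1, -2)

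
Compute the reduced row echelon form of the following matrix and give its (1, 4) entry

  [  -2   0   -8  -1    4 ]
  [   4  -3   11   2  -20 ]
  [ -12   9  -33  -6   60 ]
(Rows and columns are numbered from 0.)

4

R1 -> -1/2·R1
R2 -> R2 − 4·R1
R3 -> R3 + 12·R1
R2 -> -1/3·R2
R3 -> R3 − 9·R2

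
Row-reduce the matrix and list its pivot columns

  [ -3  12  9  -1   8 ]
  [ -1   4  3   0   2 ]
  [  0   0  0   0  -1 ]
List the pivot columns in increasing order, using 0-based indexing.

R1 -> -1/3·R1
  [  1  -4  -3  1/3  -8/3 ]
  [ -1   4   3    0     2 ]
  [  0   0   0    0    -1 ]
R2 -> R2 + R1
  [ 1  -4  -3  1/3  -8/3 ]
  [ 0   0   0  1/3  -2/3 ]
  [ 0   0   0    0    -1 ]
R2 -> 3·R2
  [ 1  -4  -3  1/3  -8/3 ]
  [ 0   0   0    1    -2 ]
  [ 0   0   0    0    -1 ]
R3 -> -1·R3
  [ 1  -4  -3  1/3  -8/3 ]
  [ 0   0   0    1    -2 ]
  [ 0   0   0    0     1 ]
R2 -> R2 + 2·R3
  [ 1  -4  -3  1/3  -8/3 ]
  [ 0   0   0    1     0 ]
  [ 0   0   0    0     1 ]
R1 -> R1 + 8/3·R3
  [ 1  -4  -3  1/3  0 ]
  [ 0   0   0    1  0 ]
  [ 0   0   0    0  1 ]
R1 -> R1 − 1/3·R2
  [ 1  -4  -3  0  0 ]
  [ 0   0   0  1  0 ]
  [ 0   0   0  0  1 ]
Pivot columns are the columns containing a leading 1.

0, 3, 4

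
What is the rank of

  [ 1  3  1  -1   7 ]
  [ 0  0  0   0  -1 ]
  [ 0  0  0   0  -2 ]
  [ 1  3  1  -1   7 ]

rank = 2

Subtract r1 from r4.
Multiply r2 by -1.
Add 2 times r2 to r3.
Subtract 7 times r2 from r1.
The reduced form has 2 nonzero rows.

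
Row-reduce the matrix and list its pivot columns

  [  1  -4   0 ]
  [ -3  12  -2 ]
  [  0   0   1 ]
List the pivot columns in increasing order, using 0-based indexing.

0, 2

ρ2 → ρ2 + 3·ρ1
  [ 1  -4   0 ]
  [ 0   0  -2 ]
  [ 0   0   1 ]
ρ2 → -1/2·ρ2
  [ 1  -4  0 ]
  [ 0   0  1 ]
  [ 0   0  1 ]
ρ3 → ρ3 − ρ2
  [ 1  -4  0 ]
  [ 0   0  1 ]
  [ 0   0  0 ]
Pivot columns are the columns containing a leading 1.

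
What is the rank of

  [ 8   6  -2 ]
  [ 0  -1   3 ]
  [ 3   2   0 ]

rank = 2

r1 → 1/8·r1
  [ 1  3/4  -1/4 ]
  [ 0   -1     3 ]
  [ 3    2     0 ]
r3 → r3 − 3·r1
  [ 1   3/4  -1/4 ]
  [ 0    -1     3 ]
  [ 0  -1/4   3/4 ]
r2 → -1·r2
  [ 1   3/4  -1/4 ]
  [ 0     1    -3 ]
  [ 0  -1/4   3/4 ]
r3 → r3 + 1/4·r2
  [ 1  3/4  -1/4 ]
  [ 0    1    -3 ]
  [ 0    0     0 ]
r1 → r1 − 3/4·r2
  [ 1  0   2 ]
  [ 0  1  -3 ]
  [ 0  0   0 ]
The reduced form has 2 nonzero rows.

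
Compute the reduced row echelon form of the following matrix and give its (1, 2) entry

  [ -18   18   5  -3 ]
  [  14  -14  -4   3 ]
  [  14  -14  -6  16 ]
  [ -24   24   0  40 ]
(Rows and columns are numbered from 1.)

r1 -> -1/18·r1
  [   1   -1  -5/18  1/6 ]
  [  14  -14     -4    3 ]
  [  14  -14     -6   16 ]
  [ -24   24      0   40 ]
r2 -> r2 − 14·r1
  [   1   -1  -5/18  1/6 ]
  [   0    0   -1/9  2/3 ]
  [  14  -14     -6   16 ]
  [ -24   24      0   40 ]
r3 -> r3 − 14·r1
  [   1  -1  -5/18   1/6 ]
  [   0   0   -1/9   2/3 ]
  [   0   0  -19/9  41/3 ]
  [ -24  24      0    40 ]
r4 -> r4 + 24·r1
  [ 1  -1  -5/18   1/6 ]
  [ 0   0   -1/9   2/3 ]
  [ 0   0  -19/9  41/3 ]
  [ 0   0  -20/3    44 ]
r2 -> -9·r2
  [ 1  -1  -5/18   1/6 ]
  [ 0   0      1    -6 ]
  [ 0   0  -19/9  41/3 ]
  [ 0   0  -20/3    44 ]
r3 -> r3 + 19/9·r2
  [ 1  -1  -5/18  1/6 ]
  [ 0   0      1   -6 ]
  [ 0   0      0    1 ]
  [ 0   0  -20/3   44 ]
r4 -> r4 + 20/3·r2
  [ 1  -1  -5/18  1/6 ]
  [ 0   0      1   -6 ]
  [ 0   0      0    1 ]
  [ 0   0      0    4 ]
r4 -> r4 − 4·r3
  [ 1  -1  -5/18  1/6 ]
  [ 0   0      1   -6 ]
  [ 0   0      0    1 ]
  [ 0   0      0    0 ]
r2 -> r2 + 6·r3
  [ 1  -1  -5/18  1/6 ]
  [ 0   0      1    0 ]
  [ 0   0      0    1 ]
  [ 0   0      0    0 ]
r1 -> r1 − 1/6·r3
  [ 1  -1  -5/18  0 ]
  [ 0   0      1  0 ]
  [ 0   0      0  1 ]
  [ 0   0      0  0 ]
r1 -> r1 + 5/18·r2
  [ 1  -1  0  0 ]
  [ 0   0  1  0 ]
  [ 0   0  0  1 ]
  [ 0   0  0  0 ]

-1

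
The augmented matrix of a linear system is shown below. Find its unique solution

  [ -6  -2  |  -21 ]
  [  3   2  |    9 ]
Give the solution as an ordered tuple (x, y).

R1 -> -1/6·R1
  [ 1  1/3  |  7/2 ]
  [ 3    2  |    9 ]
R2 -> R2 − 3·R1
  [ 1  1/3  |   7/2 ]
  [ 0    1  |  -3/2 ]
R1 -> R1 − 1/3·R2
  [ 1  0  |     4 ]
  [ 0  1  |  -3/2 ]
Reading off the last column: x = 4, y = -3/2.

(4, -3/2)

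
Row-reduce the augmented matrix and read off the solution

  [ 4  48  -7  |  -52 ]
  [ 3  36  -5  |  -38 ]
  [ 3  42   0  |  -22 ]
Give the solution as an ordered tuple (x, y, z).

(2, -2/3, 4)

Multiply R1 by 1/4.
  [ 1  12  -7/4  |  -13 ]
  [ 3  36    -5  |  -38 ]
  [ 3  42     0  |  -22 ]
Subtract 3 times R1 from R2.
  [ 1  12  -7/4  |  -13 ]
  [ 0   0   1/4  |    1 ]
  [ 3  42     0  |  -22 ]
Subtract 3 times R1 from R3.
  [ 1  12  -7/4  |  -13 ]
  [ 0   0   1/4  |    1 ]
  [ 0   6  21/4  |   17 ]
Swap R2 and R3.
  [ 1  12  -7/4  |  -13 ]
  [ 0   6  21/4  |   17 ]
  [ 0   0   1/4  |    1 ]
Multiply R2 by 1/6.
  [ 1  12  -7/4  |   -13 ]
  [ 0   1   7/8  |  17/6 ]
  [ 0   0   1/4  |     1 ]
Multiply R3 by 4.
  [ 1  12  -7/4  |   -13 ]
  [ 0   1   7/8  |  17/6 ]
  [ 0   0     1  |     4 ]
Subtract 7/8 times R3 from R2.
  [ 1  12  -7/4  |   -13 ]
  [ 0   1     0  |  -2/3 ]
  [ 0   0     1  |     4 ]
Add 7/4 times R3 to R1.
  [ 1  12  0  |    -6 ]
  [ 0   1  0  |  -2/3 ]
  [ 0   0  1  |     4 ]
Subtract 12 times R2 from R1.
  [ 1  0  0  |     2 ]
  [ 0  1  0  |  -2/3 ]
  [ 0  0  1  |     4 ]
Reading off the last column: x = 2, y = -2/3, z = 4.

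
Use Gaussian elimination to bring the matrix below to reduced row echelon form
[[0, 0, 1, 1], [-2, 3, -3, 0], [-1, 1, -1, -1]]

[[1, 0, 0, 3], [0, 1, 0, 3], [0, 0, 1, 1]]

r1 ↔ r2
  [ -2  3  -3   0 ]
  [  0  0   1   1 ]
  [ -1  1  -1  -1 ]
r1 ← -1/2·r1
  [  1  -3/2  3/2   0 ]
  [  0     0    1   1 ]
  [ -1     1   -1  -1 ]
r3 ← r3 + r1
  [ 1  -3/2  3/2   0 ]
  [ 0     0    1   1 ]
  [ 0  -1/2  1/2  -1 ]
r2 ↔ r3
  [ 1  -3/2  3/2   0 ]
  [ 0  -1/2  1/2  -1 ]
  [ 0     0    1   1 ]
r2 ← -2·r2
  [ 1  -3/2  3/2  0 ]
  [ 0     1   -1  2 ]
  [ 0     0    1  1 ]
r2 ← r2 + r3
  [ 1  -3/2  3/2  0 ]
  [ 0     1    0  3 ]
  [ 0     0    1  1 ]
r1 ← r1 − 3/2·r3
  [ 1  -3/2  0  -3/2 ]
  [ 0     1  0     3 ]
  [ 0     0  1     1 ]
r1 ← r1 + 3/2·r2
  [ 1  0  0  3 ]
  [ 0  1  0  3 ]
  [ 0  0  1  1 ]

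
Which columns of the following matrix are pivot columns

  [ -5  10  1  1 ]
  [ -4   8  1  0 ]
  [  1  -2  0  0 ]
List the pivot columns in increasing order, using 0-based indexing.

ρ1 -> -1/5·ρ1
  [  1  -2  -1/5  -1/5 ]
  [ -4   8     1     0 ]
  [  1  -2     0     0 ]
ρ2 -> ρ2 + 4·ρ1
  [ 1  -2  -1/5  -1/5 ]
  [ 0   0   1/5  -4/5 ]
  [ 1  -2     0     0 ]
ρ3 -> ρ3 − ρ1
  [ 1  -2  -1/5  -1/5 ]
  [ 0   0   1/5  -4/5 ]
  [ 0   0   1/5   1/5 ]
ρ2 -> 5·ρ2
  [ 1  -2  -1/5  -1/5 ]
  [ 0   0     1    -4 ]
  [ 0   0   1/5   1/5 ]
ρ3 -> ρ3 − 1/5·ρ2
  [ 1  -2  -1/5  -1/5 ]
  [ 0   0     1    -4 ]
  [ 0   0     0     1 ]
ρ2 -> ρ2 + 4·ρ3
  [ 1  -2  -1/5  -1/5 ]
  [ 0   0     1     0 ]
  [ 0   0     0     1 ]
ρ1 -> ρ1 + 1/5·ρ3
  [ 1  -2  -1/5  0 ]
  [ 0   0     1  0 ]
  [ 0   0     0  1 ]
ρ1 -> ρ1 + 1/5·ρ2
  [ 1  -2  0  0 ]
  [ 0   0  1  0 ]
  [ 0   0  0  1 ]
Pivot columns are the columns containing a leading 1.

0, 2, 3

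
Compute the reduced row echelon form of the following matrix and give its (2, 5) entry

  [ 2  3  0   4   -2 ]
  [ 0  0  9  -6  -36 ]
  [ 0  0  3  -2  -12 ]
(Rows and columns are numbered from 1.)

Multiply r1 by 1/2.
Multiply r2 by 1/9.
Subtract 3 times r2 from r3.

-4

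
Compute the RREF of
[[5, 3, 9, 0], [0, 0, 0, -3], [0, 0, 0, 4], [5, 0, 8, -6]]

[[1, 0, 8/5, 0], [0, 1, 1/3, 0], [0, 0, 0, 1], [0, 0, 0, 0]]

r1 → 1/5·r1
  [ 1  3/5  9/5   0 ]
  [ 0    0    0  -3 ]
  [ 0    0    0   4 ]
  [ 5    0    8  -6 ]
r4 → r4 − 5·r1
  [ 1  3/5  9/5   0 ]
  [ 0    0    0  -3 ]
  [ 0    0    0   4 ]
  [ 0   -3   -1  -6 ]
r2 ↔ r4
  [ 1  3/5  9/5   0 ]
  [ 0   -3   -1  -6 ]
  [ 0    0    0   4 ]
  [ 0    0    0  -3 ]
r2 → -1/3·r2
  [ 1  3/5  9/5   0 ]
  [ 0    1  1/3   2 ]
  [ 0    0    0   4 ]
  [ 0    0    0  -3 ]
r3 → 1/4·r3
  [ 1  3/5  9/5   0 ]
  [ 0    1  1/3   2 ]
  [ 0    0    0   1 ]
  [ 0    0    0  -3 ]
r4 → r4 + 3·r3
  [ 1  3/5  9/5  0 ]
  [ 0    1  1/3  2 ]
  [ 0    0    0  1 ]
  [ 0    0    0  0 ]
r2 → r2 − 2·r3
  [ 1  3/5  9/5  0 ]
  [ 0    1  1/3  0 ]
  [ 0    0    0  1 ]
  [ 0    0    0  0 ]
r1 → r1 − 3/5·r2
  [ 1  0  8/5  0 ]
  [ 0  1  1/3  0 ]
  [ 0  0    0  1 ]
  [ 0  0    0  0 ]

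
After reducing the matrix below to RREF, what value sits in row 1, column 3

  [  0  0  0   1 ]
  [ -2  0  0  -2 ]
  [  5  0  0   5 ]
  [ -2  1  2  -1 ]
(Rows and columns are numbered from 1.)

0

R1 ↔ R2
  [ -2  0  0  -2 ]
  [  0  0  0   1 ]
  [  5  0  0   5 ]
  [ -2  1  2  -1 ]
R1 ← -1/2·R1
  [  1  0  0   1 ]
  [  0  0  0   1 ]
  [  5  0  0   5 ]
  [ -2  1  2  -1 ]
R3 ← R3 − 5·R1
  [  1  0  0   1 ]
  [  0  0  0   1 ]
  [  0  0  0   0 ]
  [ -2  1  2  -1 ]
R4 ← R4 + 2·R1
  [ 1  0  0  1 ]
  [ 0  0  0  1 ]
  [ 0  0  0  0 ]
  [ 0  1  2  1 ]
R2 ↔ R4
  [ 1  0  0  1 ]
  [ 0  1  2  1 ]
  [ 0  0  0  0 ]
  [ 0  0  0  1 ]
R3 ↔ R4
  [ 1  0  0  1 ]
  [ 0  1  2  1 ]
  [ 0  0  0  1 ]
  [ 0  0  0  0 ]
R2 ← R2 − R3
  [ 1  0  0  1 ]
  [ 0  1  2  0 ]
  [ 0  0  0  1 ]
  [ 0  0  0  0 ]
R1 ← R1 − R3
  [ 1  0  0  0 ]
  [ 0  1  2  0 ]
  [ 0  0  0  1 ]
  [ 0  0  0  0 ]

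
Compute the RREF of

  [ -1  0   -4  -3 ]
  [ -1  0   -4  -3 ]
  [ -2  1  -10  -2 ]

[[1, 0, 4, 3], [0, 1, -2, 4], [0, 0, 0, 0]]

Multiply R1 by -1.
  [  1  0    4   3 ]
  [ -1  0   -4  -3 ]
  [ -2  1  -10  -2 ]
Add R1 to R2.
  [  1  0    4   3 ]
  [  0  0    0   0 ]
  [ -2  1  -10  -2 ]
Add 2 times R1 to R3.
  [ 1  0   4  3 ]
  [ 0  0   0  0 ]
  [ 0  1  -2  4 ]
Swap R2 and R3.
  [ 1  0   4  3 ]
  [ 0  1  -2  4 ]
  [ 0  0   0  0 ]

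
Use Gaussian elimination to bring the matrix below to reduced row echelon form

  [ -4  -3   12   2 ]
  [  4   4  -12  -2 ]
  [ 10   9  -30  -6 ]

r1 → -1/4·r1
  [  1  3/4   -3  -1/2 ]
  [  4    4  -12    -2 ]
  [ 10    9  -30    -6 ]
r2 → r2 − 4·r1
  [  1  3/4   -3  -1/2 ]
  [  0    1    0     0 ]
  [ 10    9  -30    -6 ]
r3 → r3 − 10·r1
  [ 1  3/4  -3  -1/2 ]
  [ 0    1   0     0 ]
  [ 0  3/2   0    -1 ]
r3 → r3 − 3/2·r2
  [ 1  3/4  -3  -1/2 ]
  [ 0    1   0     0 ]
  [ 0    0   0    -1 ]
r3 → -1·r3
  [ 1  3/4  -3  -1/2 ]
  [ 0    1   0     0 ]
  [ 0    0   0     1 ]
r1 → r1 + 1/2·r3
  [ 1  3/4  -3  0 ]
  [ 0    1   0  0 ]
  [ 0    0   0  1 ]
r1 → r1 − 3/4·r2
  [ 1  0  -3  0 ]
  [ 0  1   0  0 ]
  [ 0  0   0  1 ]

[[1, 0, -3, 0], [0, 1, 0, 0], [0, 0, 0, 1]]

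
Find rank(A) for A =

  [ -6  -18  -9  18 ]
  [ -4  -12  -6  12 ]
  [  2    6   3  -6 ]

r1 → -1/6·r1
  [  1    3  3/2  -3 ]
  [ -4  -12   -6  12 ]
  [  2    6    3  -6 ]
r2 → r2 + 4·r1
  [ 1  3  3/2  -3 ]
  [ 0  0    0   0 ]
  [ 2  6    3  -6 ]
r3 → r3 − 2·r1
  [ 1  3  3/2  -3 ]
  [ 0  0    0   0 ]
  [ 0  0    0   0 ]
The reduced form has 1 nonzero row.

rank = 1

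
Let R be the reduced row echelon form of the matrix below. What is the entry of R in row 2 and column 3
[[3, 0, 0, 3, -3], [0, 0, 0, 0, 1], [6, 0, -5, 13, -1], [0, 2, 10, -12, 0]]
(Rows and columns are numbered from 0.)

-7/5

R1 ← 1/3·R1
  [ 1  0   0    1  -1 ]
  [ 0  0   0    0   1 ]
  [ 6  0  -5   13  -1 ]
  [ 0  2  10  -12   0 ]
R3 ← R3 − 6·R1
  [ 1  0   0    1  -1 ]
  [ 0  0   0    0   1 ]
  [ 0  0  -5    7   5 ]
  [ 0  2  10  -12   0 ]
R2 ↔ R4
  [ 1  0   0    1  -1 ]
  [ 0  2  10  -12   0 ]
  [ 0  0  -5    7   5 ]
  [ 0  0   0    0   1 ]
R2 ← 1/2·R2
  [ 1  0   0   1  -1 ]
  [ 0  1   5  -6   0 ]
  [ 0  0  -5   7   5 ]
  [ 0  0   0   0   1 ]
R3 ← -1/5·R3
  [ 1  0  0     1  -1 ]
  [ 0  1  5    -6   0 ]
  [ 0  0  1  -7/5  -1 ]
  [ 0  0  0     0   1 ]
R3 ← R3 + R4
  [ 1  0  0     1  -1 ]
  [ 0  1  5    -6   0 ]
  [ 0  0  1  -7/5   0 ]
  [ 0  0  0     0   1 ]
R1 ← R1 + R4
  [ 1  0  0     1  0 ]
  [ 0  1  5    -6  0 ]
  [ 0  0  1  -7/5  0 ]
  [ 0  0  0     0  1 ]
R2 ← R2 − 5·R3
  [ 1  0  0     1  0 ]
  [ 0  1  0     1  0 ]
  [ 0  0  1  -7/5  0 ]
  [ 0  0  0     0  1 ]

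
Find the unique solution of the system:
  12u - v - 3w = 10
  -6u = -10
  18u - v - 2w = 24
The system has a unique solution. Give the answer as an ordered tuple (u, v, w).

Form the augmented matrix and row-reduce:
  [ 12  -1  -3  |   10 ]
  [ -6   0   0  |  -10 ]
  [ 18  -1  -2  |   24 ]
ρ1 ← 1/12·ρ1
  [  1  -1/12  -1/4  |  5/6 ]
  [ -6      0     0  |  -10 ]
  [ 18     -1    -2  |   24 ]
ρ2 ← ρ2 + 6·ρ1
  [  1  -1/12  -1/4  |  5/6 ]
  [  0   -1/2  -3/2  |   -5 ]
  [ 18     -1    -2  |   24 ]
ρ3 ← ρ3 − 18·ρ1
  [ 1  -1/12  -1/4  |  5/6 ]
  [ 0   -1/2  -3/2  |   -5 ]
  [ 0    1/2   5/2  |    9 ]
ρ2 ← -2·ρ2
  [ 1  -1/12  -1/4  |  5/6 ]
  [ 0      1     3  |   10 ]
  [ 0    1/2   5/2  |    9 ]
ρ3 ← ρ3 − 1/2·ρ2
  [ 1  -1/12  -1/4  |  5/6 ]
  [ 0      1     3  |   10 ]
  [ 0      0     1  |    4 ]
ρ2 ← ρ2 − 3·ρ3
  [ 1  -1/12  -1/4  |  5/6 ]
  [ 0      1     0  |   -2 ]
  [ 0      0     1  |    4 ]
ρ1 ← ρ1 + 1/4·ρ3
  [ 1  -1/12  0  |  11/6 ]
  [ 0      1  0  |    -2 ]
  [ 0      0  1  |     4 ]
ρ1 ← ρ1 + 1/12·ρ2
  [ 1  0  0  |  5/3 ]
  [ 0  1  0  |   -2 ]
  [ 0  0  1  |    4 ]
Reading off the last column: u = 5/3, v = -2, w = 4.

(5/3, -2, 4)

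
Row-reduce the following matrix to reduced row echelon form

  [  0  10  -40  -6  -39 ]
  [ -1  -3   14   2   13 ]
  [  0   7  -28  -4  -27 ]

ρ1 <-> ρ2
  [ -1  -3   14   2   13 ]
  [  0  10  -40  -6  -39 ]
  [  0   7  -28  -4  -27 ]
ρ1 ← -1·ρ1
  [ 1   3  -14  -2  -13 ]
  [ 0  10  -40  -6  -39 ]
  [ 0   7  -28  -4  -27 ]
ρ2 ← 1/10·ρ2
  [ 1  3  -14    -2     -13 ]
  [ 0  1   -4  -3/5  -39/10 ]
  [ 0  7  -28    -4     -27 ]
ρ3 ← ρ3 − 7·ρ2
  [ 1  3  -14    -2     -13 ]
  [ 0  1   -4  -3/5  -39/10 ]
  [ 0  0    0   1/5    3/10 ]
ρ3 ← 5·ρ3
  [ 1  3  -14    -2     -13 ]
  [ 0  1   -4  -3/5  -39/10 ]
  [ 0  0    0     1     3/2 ]
ρ2 ← ρ2 + 3/5·ρ3
  [ 1  3  -14  -2  -13 ]
  [ 0  1   -4   0   -3 ]
  [ 0  0    0   1  3/2 ]
ρ1 ← ρ1 + 2·ρ3
  [ 1  3  -14  0  -10 ]
  [ 0  1   -4  0   -3 ]
  [ 0  0    0  1  3/2 ]
ρ1 ← ρ1 − 3·ρ2
  [ 1  0  -2  0   -1 ]
  [ 0  1  -4  0   -3 ]
  [ 0  0   0  1  3/2 ]

[[1, 0, -2, 0, -1], [0, 1, -4, 0, -3], [0, 0, 0, 1, 3/2]]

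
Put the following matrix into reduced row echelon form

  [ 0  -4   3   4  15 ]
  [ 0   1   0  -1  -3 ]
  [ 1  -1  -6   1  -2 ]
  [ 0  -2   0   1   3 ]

[[1, 0, 0, 0, 1], [0, 1, 0, 0, 0], [0, 0, 1, 0, 1], [0, 0, 0, 1, 3]]

R1 <=> R3
  [ 1  -1  -6   1  -2 ]
  [ 0   1   0  -1  -3 ]
  [ 0  -4   3   4  15 ]
  [ 0  -2   0   1   3 ]
R3 := R3 + 4·R2
  [ 1  -1  -6   1  -2 ]
  [ 0   1   0  -1  -3 ]
  [ 0   0   3   0   3 ]
  [ 0  -2   0   1   3 ]
R4 := R4 + 2·R2
  [ 1  -1  -6   1  -2 ]
  [ 0   1   0  -1  -3 ]
  [ 0   0   3   0   3 ]
  [ 0   0   0  -1  -3 ]
R3 := 1/3·R3
  [ 1  -1  -6   1  -2 ]
  [ 0   1   0  -1  -3 ]
  [ 0   0   1   0   1 ]
  [ 0   0   0  -1  -3 ]
R4 := -1·R4
  [ 1  -1  -6   1  -2 ]
  [ 0   1   0  -1  -3 ]
  [ 0   0   1   0   1 ]
  [ 0   0   0   1   3 ]
R2 := R2 + R4
  [ 1  -1  -6  1  -2 ]
  [ 0   1   0  0   0 ]
  [ 0   0   1  0   1 ]
  [ 0   0   0  1   3 ]
R1 := R1 − R4
  [ 1  -1  -6  0  -5 ]
  [ 0   1   0  0   0 ]
  [ 0   0   1  0   1 ]
  [ 0   0   0  1   3 ]
R1 := R1 + 6·R3
  [ 1  -1  0  0  1 ]
  [ 0   1  0  0  0 ]
  [ 0   0  1  0  1 ]
  [ 0   0  0  1  3 ]
R1 := R1 + R2
  [ 1  0  0  0  1 ]
  [ 0  1  0  0  0 ]
  [ 0  0  1  0  1 ]
  [ 0  0  0  1  3 ]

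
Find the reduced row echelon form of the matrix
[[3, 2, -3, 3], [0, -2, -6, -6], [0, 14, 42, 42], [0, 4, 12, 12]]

ρ1 ← 1/3·ρ1
  [ 1  2/3  -1   1 ]
  [ 0   -2  -6  -6 ]
  [ 0   14  42  42 ]
  [ 0    4  12  12 ]
ρ2 ← -1/2·ρ2
  [ 1  2/3  -1   1 ]
  [ 0    1   3   3 ]
  [ 0   14  42  42 ]
  [ 0    4  12  12 ]
ρ3 ← ρ3 − 14·ρ2
  [ 1  2/3  -1   1 ]
  [ 0    1   3   3 ]
  [ 0    0   0   0 ]
  [ 0    4  12  12 ]
ρ4 ← ρ4 − 4·ρ2
  [ 1  2/3  -1  1 ]
  [ 0    1   3  3 ]
  [ 0    0   0  0 ]
  [ 0    0   0  0 ]
ρ1 ← ρ1 − 2/3·ρ2
  [ 1  0  -3  -1 ]
  [ 0  1   3   3 ]
  [ 0  0   0   0 ]
  [ 0  0   0   0 ]

[[1, 0, -3, -1], [0, 1, 3, 3], [0, 0, 0, 0], [0, 0, 0, 0]]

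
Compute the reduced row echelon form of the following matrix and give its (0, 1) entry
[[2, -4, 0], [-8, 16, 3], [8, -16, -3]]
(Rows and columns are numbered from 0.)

R1 → 1/2·R1
R2 → R2 + 8·R1
R3 → R3 − 8·R1
R2 → 1/3·R2
R3 → R3 + 3·R2

-2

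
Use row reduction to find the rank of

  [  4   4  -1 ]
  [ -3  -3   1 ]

rank = 2

R1 -> 1/4·R1
R2 -> R2 + 3·R1
R2 -> 4·R2
R1 -> R1 + 1/4·R2
The reduced form has 2 nonzero rows.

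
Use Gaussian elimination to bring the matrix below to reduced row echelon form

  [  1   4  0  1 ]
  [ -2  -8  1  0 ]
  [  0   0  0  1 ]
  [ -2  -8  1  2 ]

R2 ← R2 + 2·R1
  [  1   4  0  1 ]
  [  0   0  1  2 ]
  [  0   0  0  1 ]
  [ -2  -8  1  2 ]
R4 ← R4 + 2·R1
  [ 1  4  0  1 ]
  [ 0  0  1  2 ]
  [ 0  0  0  1 ]
  [ 0  0  1  4 ]
R4 ← R4 − R2
  [ 1  4  0  1 ]
  [ 0  0  1  2 ]
  [ 0  0  0  1 ]
  [ 0  0  0  2 ]
R4 ← R4 − 2·R3
  [ 1  4  0  1 ]
  [ 0  0  1  2 ]
  [ 0  0  0  1 ]
  [ 0  0  0  0 ]
R2 ← R2 − 2·R3
  [ 1  4  0  1 ]
  [ 0  0  1  0 ]
  [ 0  0  0  1 ]
  [ 0  0  0  0 ]
R1 ← R1 − R3
  [ 1  4  0  0 ]
  [ 0  0  1  0 ]
  [ 0  0  0  1 ]
  [ 0  0  0  0 ]

[[1, 4, 0, 0], [0, 0, 1, 0], [0, 0, 0, 1], [0, 0, 0, 0]]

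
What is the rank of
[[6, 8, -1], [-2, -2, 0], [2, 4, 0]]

rank = 3

Multiply R1 by 1/6.
Add 2 times R1 to R2.
Subtract 2 times R1 from R3.
Multiply R2 by 3/2.
Subtract 4/3 times R2 from R3.
Add 1/2 times R3 to R2.
Add 1/6 times R3 to R1.
Subtract 4/3 times R2 from R1.
The reduced form has 3 nonzero rows.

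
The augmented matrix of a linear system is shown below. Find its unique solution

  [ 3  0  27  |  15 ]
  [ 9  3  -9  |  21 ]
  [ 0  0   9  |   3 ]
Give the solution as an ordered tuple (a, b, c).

(2, 2, 1/3)

r1 -> 1/3·r1
r2 -> r2 − 9·r1
r2 -> 1/3·r2
r3 -> 1/9·r3
r2 -> r2 + 30·r3
r1 -> r1 − 9·r3
Reading off the last column: a = 2, b = 2, c = 1/3.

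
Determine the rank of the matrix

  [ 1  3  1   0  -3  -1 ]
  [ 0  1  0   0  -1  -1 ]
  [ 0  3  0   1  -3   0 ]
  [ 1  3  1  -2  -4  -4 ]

r4 := r4 − r1
  [ 1  3  1   0  -3  -1 ]
  [ 0  1  0   0  -1  -1 ]
  [ 0  3  0   1  -3   0 ]
  [ 0  0  0  -2  -1  -3 ]
r3 := r3 − 3·r2
  [ 1  3  1   0  -3  -1 ]
  [ 0  1  0   0  -1  -1 ]
  [ 0  0  0   1   0   3 ]
  [ 0  0  0  -2  -1  -3 ]
r4 := r4 + 2·r3
  [ 1  3  1  0  -3  -1 ]
  [ 0  1  0  0  -1  -1 ]
  [ 0  0  0  1   0   3 ]
  [ 0  0  0  0  -1   3 ]
r4 := -1·r4
  [ 1  3  1  0  -3  -1 ]
  [ 0  1  0  0  -1  -1 ]
  [ 0  0  0  1   0   3 ]
  [ 0  0  0  0   1  -3 ]
r2 := r2 + r4
  [ 1  3  1  0  -3  -1 ]
  [ 0  1  0  0   0  -4 ]
  [ 0  0  0  1   0   3 ]
  [ 0  0  0  0   1  -3 ]
r1 := r1 + 3·r4
  [ 1  3  1  0  0  -10 ]
  [ 0  1  0  0  0   -4 ]
  [ 0  0  0  1  0    3 ]
  [ 0  0  0  0  1   -3 ]
r1 := r1 − 3·r2
  [ 1  0  1  0  0   2 ]
  [ 0  1  0  0  0  -4 ]
  [ 0  0  0  1  0   3 ]
  [ 0  0  0  0  1  -3 ]
The reduced form has 4 nonzero rows.

rank = 4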